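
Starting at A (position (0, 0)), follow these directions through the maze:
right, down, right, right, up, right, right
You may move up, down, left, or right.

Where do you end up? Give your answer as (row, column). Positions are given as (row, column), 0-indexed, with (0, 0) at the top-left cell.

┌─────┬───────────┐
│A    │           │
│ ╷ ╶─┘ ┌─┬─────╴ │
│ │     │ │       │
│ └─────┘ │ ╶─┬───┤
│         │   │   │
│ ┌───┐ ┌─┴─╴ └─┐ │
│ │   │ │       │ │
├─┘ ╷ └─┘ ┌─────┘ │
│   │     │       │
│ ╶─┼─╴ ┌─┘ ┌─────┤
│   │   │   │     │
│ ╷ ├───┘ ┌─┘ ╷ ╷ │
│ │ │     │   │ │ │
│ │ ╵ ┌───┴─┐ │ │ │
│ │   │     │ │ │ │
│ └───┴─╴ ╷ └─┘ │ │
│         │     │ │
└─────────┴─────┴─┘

Following directions step by step:
Start: (0, 0)
  right: (0, 0) → (0, 1)
  down: (0, 1) → (1, 1)
  right: (1, 1) → (1, 2)
  right: (1, 2) → (1, 3)
  up: (1, 3) → (0, 3)
  right: (0, 3) → (0, 4)
  right: (0, 4) → (0, 5)
Final position: (0, 5)

Path taken:

┌─────┬───────────┐
│A ↓  │↱ → B      │
│ ╷ ╶─┘ ┌─┬─────╴ │
│ │↳ → ↑│ │       │
│ └─────┘ │ ╶─┬───┤
│         │   │   │
│ ┌───┐ ┌─┴─╴ └─┐ │
│ │   │ │       │ │
├─┘ ╷ └─┘ ┌─────┘ │
│   │     │       │
│ ╶─┼─╴ ┌─┘ ┌─────┤
│   │   │   │     │
│ ╷ ├───┘ ┌─┘ ╷ ╷ │
│ │ │     │   │ │ │
│ │ ╵ ┌───┴─┐ │ │ │
│ │   │     │ │ │ │
│ └───┴─╴ ╷ └─┘ │ │
│         │     │ │
└─────────┴─────┴─┘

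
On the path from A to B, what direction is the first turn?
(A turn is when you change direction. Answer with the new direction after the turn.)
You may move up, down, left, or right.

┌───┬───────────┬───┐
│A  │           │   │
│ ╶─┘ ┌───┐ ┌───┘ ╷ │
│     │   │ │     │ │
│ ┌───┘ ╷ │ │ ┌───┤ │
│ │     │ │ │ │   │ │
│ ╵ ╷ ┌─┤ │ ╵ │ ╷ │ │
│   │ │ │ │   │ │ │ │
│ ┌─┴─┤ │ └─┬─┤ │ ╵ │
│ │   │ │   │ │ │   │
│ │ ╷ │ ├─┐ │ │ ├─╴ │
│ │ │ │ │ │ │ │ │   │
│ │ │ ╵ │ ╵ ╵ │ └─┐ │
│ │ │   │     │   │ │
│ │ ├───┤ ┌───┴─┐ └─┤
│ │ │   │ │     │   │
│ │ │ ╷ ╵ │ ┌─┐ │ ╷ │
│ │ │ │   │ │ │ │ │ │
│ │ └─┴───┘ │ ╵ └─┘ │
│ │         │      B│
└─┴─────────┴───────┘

Directions: down, right, right, up, right, right, right, down, down, down, right, up, up, right, right, up, right, down, down, down, down, left, up, up, left, down, down, down, down, right, down, right, down, down
First turn direction: right

Solution:

┌───┬───────────┬───┐
│A  │↱ → → ↓    │↱ ↓│
│ ╶─┘ ┌───┐ ┌───┘ ╷ │
│↳ → ↑│   │↓│↱ → ↑│↓│
│ ┌───┘ ╷ │ │ ┌───┤ │
│ │     │ │↓│↑│↓ ↰│↓│
│ ╵ ╷ ┌─┤ │ ╵ │ ╷ │ │
│   │ │ │ │↳ ↑│↓│↑│↓│
│ ┌─┴─┤ │ └─┬─┤ │ ╵ │
│ │   │ │   │ │↓│↑ ↲│
│ │ ╷ │ ├─┐ │ │ ├─╴ │
│ │ │ │ │ │ │ │↓│   │
│ │ │ ╵ │ ╵ ╵ │ └─┐ │
│ │ │   │     │↳ ↓│ │
│ │ ├───┤ ┌───┴─┐ └─┤
│ │ │   │ │     │↳ ↓│
│ │ │ ╷ ╵ │ ┌─┐ │ ╷ │
│ │ │ │   │ │ │ │ │↓│
│ │ └─┴───┘ │ ╵ └─┘ │
│ │         │      B│
└─┴─────────┴───────┘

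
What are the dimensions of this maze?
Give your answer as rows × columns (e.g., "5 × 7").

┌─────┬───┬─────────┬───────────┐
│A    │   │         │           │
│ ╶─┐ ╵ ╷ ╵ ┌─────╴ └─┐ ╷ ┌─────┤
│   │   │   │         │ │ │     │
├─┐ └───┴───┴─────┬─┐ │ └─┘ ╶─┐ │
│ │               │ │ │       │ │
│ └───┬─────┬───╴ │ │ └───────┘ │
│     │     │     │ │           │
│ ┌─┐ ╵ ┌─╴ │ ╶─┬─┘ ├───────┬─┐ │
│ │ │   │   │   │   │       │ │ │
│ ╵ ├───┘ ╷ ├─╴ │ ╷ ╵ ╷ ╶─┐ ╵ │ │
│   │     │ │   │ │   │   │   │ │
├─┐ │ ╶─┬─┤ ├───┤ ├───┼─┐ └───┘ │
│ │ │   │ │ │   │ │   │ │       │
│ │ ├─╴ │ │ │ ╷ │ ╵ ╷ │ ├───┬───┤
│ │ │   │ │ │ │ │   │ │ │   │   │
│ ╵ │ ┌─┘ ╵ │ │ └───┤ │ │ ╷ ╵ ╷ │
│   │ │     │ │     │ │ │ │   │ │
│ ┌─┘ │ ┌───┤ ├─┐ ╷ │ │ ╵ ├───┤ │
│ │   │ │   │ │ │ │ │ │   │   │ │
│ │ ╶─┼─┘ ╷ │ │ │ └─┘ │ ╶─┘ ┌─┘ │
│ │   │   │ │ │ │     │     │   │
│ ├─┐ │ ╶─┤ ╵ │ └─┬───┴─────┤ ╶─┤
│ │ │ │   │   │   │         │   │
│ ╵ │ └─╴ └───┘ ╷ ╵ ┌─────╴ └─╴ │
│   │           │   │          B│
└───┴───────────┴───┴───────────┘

Counting the maze dimensions:
Rows (vertical): 13
Columns (horizontal): 16
Dimensions: 13 × 16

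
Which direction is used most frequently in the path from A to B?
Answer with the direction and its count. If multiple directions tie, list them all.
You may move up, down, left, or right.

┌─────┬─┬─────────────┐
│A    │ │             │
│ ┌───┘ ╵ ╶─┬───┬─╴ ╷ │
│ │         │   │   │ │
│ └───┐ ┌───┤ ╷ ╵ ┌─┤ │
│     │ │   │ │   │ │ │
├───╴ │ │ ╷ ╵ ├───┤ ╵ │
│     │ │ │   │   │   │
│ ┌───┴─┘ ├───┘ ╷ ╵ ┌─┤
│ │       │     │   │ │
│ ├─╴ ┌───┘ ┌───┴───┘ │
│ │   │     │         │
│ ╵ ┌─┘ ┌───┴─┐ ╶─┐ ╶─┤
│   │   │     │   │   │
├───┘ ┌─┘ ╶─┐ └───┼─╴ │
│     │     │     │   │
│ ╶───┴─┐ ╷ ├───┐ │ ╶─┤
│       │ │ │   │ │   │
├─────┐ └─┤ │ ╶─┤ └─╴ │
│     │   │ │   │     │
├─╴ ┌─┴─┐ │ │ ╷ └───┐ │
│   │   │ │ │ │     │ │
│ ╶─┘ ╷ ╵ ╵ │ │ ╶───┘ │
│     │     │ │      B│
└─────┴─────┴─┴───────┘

Directions: down, down, right, right, down, left, left, down, down, down, right, up, right, up, right, right, up, up, right, down, right, up, up, right, down, right, up, right, up, right, down, down, down, left, down, left, up, left, down, left, left, down, left, left, down, left, down, left, left, down, right, right, right, down, right, down, down, right, up, up, up, up, left, up, right, right, down, right, right, down, down, right, right, down, down
Counts: {'down': 25, 'right': 23, 'left': 13, 'up': 14}
Most common: down (25 times)

Solution:

┌─────┬─┬─────────────┐
│A    │ │          ↱ ↓│
│ ┌───┘ ╵ ╶─┬───┬─╴ ╷ │
│↓│         │↱ ↓│↱ ↑│↓│
│ └───┐ ┌───┤ ╷ ╵ ┌─┤ │
│↳ → ↓│ │↱ ↓│↑│↳ ↑│ │↓│
├───╴ │ │ ╷ ╵ ├───┤ ╵ │
│↓ ← ↲│ │↑│↳ ↑│↓ ↰│↓ ↲│
│ ┌───┴─┘ ├───┘ ╷ ╵ ┌─┤
│↓│  ↱ → ↑│↓ ← ↲│↑ ↲│ │
│ ├─╴ ┌───┘ ┌───┴───┘ │
│↓│↱ ↑│↓ ← ↲│         │
│ ╵ ┌─┘ ┌───┴─┐ ╶─┐ ╶─┤
│↳ ↑│↓ ↲│↱ → ↓│   │   │
├───┘ ┌─┘ ╶─┐ └───┼─╴ │
│↓ ← ↲│  ↑ ↰│↳ → ↓│   │
│ ╶───┴─┐ ╷ ├───┐ │ ╶─┤
│↳ → → ↓│ │↑│   │↓│   │
├─────┐ └─┤ │ ╶─┤ └─╴ │
│     │↳ ↓│↑│   │↳ → ↓│
├─╴ ┌─┴─┐ │ │ ╷ └───┐ │
│   │   │↓│↑│ │     │↓│
│ ╶─┘ ╷ ╵ ╵ │ │ ╶───┘ │
│     │  ↳ ↑│ │      B│
└─────┴─────┴─┴───────┘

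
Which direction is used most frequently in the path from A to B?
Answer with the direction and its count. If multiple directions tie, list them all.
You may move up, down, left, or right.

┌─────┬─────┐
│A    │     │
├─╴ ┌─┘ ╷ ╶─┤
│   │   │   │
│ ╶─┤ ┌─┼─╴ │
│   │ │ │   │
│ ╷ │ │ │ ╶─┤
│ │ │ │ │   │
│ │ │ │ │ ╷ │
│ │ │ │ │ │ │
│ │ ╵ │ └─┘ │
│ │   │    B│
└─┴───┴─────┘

Directions: right, down, left, down, right, down, down, down, right, up, up, up, up, right, up, right, down, right, down, left, down, right, down, down
Counts: {'right': 7, 'down': 10, 'left': 2, 'up': 5}
Most common: down (10 times)

Solution:

┌─────┬─────┐
│A ↓  │↱ ↓  │
├─╴ ┌─┘ ╷ ╶─┤
│↓ ↲│↱ ↑│↳ ↓│
│ ╶─┤ ┌─┼─╴ │
│↳ ↓│↑│ │↓ ↲│
│ ╷ │ │ │ ╶─┤
│ │↓│↑│ │↳ ↓│
│ │ │ │ │ ╷ │
│ │↓│↑│ │ │↓│
│ │ ╵ │ └─┘ │
│ │↳ ↑│    B│
└─┴───┴─────┘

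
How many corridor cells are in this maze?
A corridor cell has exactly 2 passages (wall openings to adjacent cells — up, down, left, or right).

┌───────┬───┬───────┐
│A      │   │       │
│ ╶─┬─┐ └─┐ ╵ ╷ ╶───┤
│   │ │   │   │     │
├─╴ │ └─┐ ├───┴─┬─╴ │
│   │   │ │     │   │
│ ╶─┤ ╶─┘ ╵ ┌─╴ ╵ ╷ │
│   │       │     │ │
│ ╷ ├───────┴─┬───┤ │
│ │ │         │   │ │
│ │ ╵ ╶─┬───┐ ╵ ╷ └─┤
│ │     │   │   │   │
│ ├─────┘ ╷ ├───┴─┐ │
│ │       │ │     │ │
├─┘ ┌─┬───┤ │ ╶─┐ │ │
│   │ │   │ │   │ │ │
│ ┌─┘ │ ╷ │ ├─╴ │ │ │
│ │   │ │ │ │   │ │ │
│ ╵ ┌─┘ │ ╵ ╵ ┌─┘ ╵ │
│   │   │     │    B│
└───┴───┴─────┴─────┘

Counting cells with exactly 2 passages:
Total corridor cells: 80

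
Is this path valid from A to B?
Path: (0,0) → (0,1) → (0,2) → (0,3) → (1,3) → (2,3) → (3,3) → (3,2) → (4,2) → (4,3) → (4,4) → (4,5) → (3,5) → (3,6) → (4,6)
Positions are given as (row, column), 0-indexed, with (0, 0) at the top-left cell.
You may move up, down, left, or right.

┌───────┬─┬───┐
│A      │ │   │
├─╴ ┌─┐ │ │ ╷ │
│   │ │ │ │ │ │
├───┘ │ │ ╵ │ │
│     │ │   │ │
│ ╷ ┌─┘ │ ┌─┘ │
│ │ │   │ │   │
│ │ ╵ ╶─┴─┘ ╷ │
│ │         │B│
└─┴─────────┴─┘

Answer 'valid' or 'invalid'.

Checking path validity:
Result: All consecutive moves are passable.

valid

Correct solution:

┌───────┬─┬───┐
│A → → ↓│ │   │
├─╴ ┌─┐ │ │ ╷ │
│   │ │↓│ │ │ │
├───┘ │ │ ╵ │ │
│     │↓│   │ │
│ ╷ ┌─┘ │ ┌─┘ │
│ │ │↓ ↲│ │↱ ↓│
│ │ ╵ ╶─┴─┘ ╷ │
│ │  ↳ → → ↑│B│
└─┴─────────┴─┘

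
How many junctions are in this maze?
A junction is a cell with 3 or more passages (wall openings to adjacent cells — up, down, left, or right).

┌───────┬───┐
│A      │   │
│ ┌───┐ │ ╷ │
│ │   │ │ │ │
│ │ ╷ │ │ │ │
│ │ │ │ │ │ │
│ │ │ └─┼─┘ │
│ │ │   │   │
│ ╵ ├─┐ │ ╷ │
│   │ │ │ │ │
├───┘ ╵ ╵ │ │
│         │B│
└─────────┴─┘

Checking each cell for number of passages:

Junctions found (3+ passages):
  (3, 5): 3 passages
  (5, 2): 3 passages
  (5, 3): 3 passages
Total junctions: 3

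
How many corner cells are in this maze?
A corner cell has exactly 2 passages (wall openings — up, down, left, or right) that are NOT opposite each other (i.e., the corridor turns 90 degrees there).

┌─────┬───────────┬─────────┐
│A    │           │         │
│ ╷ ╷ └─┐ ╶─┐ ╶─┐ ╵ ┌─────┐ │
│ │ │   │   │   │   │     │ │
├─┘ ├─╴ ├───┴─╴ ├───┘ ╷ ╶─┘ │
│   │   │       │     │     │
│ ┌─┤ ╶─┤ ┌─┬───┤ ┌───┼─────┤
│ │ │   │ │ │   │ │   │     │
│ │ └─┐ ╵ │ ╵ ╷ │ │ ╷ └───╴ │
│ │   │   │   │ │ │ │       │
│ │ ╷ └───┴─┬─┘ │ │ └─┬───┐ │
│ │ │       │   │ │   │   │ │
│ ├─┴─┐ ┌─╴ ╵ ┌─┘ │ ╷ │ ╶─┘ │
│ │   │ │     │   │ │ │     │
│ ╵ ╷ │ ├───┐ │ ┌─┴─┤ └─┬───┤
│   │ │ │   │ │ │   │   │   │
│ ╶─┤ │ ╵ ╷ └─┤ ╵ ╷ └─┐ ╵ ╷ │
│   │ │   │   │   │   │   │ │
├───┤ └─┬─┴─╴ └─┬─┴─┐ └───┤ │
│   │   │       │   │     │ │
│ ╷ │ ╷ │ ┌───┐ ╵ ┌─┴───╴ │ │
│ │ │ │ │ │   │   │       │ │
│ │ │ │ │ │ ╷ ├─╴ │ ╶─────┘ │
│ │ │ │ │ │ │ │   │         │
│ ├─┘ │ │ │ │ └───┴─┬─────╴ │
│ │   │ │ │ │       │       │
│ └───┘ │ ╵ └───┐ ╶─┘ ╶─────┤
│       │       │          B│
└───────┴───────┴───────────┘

Counting corner cells (2 non-opposite passages):
Total corners: 91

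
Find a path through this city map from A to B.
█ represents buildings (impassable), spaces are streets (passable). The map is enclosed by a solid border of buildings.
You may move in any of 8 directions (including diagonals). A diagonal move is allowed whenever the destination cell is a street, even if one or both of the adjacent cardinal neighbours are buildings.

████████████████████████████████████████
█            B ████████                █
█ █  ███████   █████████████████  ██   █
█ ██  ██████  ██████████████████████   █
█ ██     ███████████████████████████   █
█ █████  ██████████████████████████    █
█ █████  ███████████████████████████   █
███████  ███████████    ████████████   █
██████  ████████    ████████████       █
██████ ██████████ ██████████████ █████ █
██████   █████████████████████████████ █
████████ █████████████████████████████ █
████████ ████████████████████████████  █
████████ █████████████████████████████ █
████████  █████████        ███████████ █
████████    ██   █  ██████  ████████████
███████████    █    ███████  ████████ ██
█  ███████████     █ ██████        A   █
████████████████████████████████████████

Finding the shortest path from A to B:
Movement: 8-directional
Path length: 47 steps
Directions: left → left → left → left → left → left → left → up-left → up-left → up-left → left → left → left → left → left → left → down-left → down-left → left → up-left → left → down-left → left → left → up-left → up-left → up-left → up → up → up-left → up-left → up → up-right → up → up → up-left → up-left → up-left → up-right → right → right → right → right → right → right → right → right

Solution:

████████████████████████████████████████
█    →→→→→→→→B ████████                █
█ █ ↗███████   █████████████████  ██   █
█ ██ ↖██████  ██████████████████████   █
█ ██  ↖  ███████████████████████████   █
█ █████↖ ██████████████████████████    █
█ █████↑ ███████████████████████████   █
███████↑ ███████████    ████████████   █
██████↗ ████████    ████████████       █
██████↑██████████ ██████████████ █████ █
██████ ↖ █████████████████████████████ █
████████↖█████████████████████████████ █
████████↑████████████████████████████  █
████████↑█████████████████████████████ █
████████ ↖█████████↙←←←←←← ███████████ █
████████  ↖ ██↙← █↙ ██████↖ ████████████
███████████↖←← █↖←  ███████↖ ████████ ██
█  ███████████     █ ██████ ↖←←←←←←A   █
████████████████████████████████████████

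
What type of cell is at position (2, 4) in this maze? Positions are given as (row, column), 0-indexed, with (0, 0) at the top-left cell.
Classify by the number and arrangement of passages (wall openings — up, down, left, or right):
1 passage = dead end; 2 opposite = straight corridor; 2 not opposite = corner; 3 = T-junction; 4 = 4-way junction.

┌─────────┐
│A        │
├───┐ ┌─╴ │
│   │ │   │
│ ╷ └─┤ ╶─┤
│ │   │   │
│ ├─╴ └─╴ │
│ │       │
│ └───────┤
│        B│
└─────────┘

Checking cell at (2, 4):
Number of passages: 2
Cell type: corner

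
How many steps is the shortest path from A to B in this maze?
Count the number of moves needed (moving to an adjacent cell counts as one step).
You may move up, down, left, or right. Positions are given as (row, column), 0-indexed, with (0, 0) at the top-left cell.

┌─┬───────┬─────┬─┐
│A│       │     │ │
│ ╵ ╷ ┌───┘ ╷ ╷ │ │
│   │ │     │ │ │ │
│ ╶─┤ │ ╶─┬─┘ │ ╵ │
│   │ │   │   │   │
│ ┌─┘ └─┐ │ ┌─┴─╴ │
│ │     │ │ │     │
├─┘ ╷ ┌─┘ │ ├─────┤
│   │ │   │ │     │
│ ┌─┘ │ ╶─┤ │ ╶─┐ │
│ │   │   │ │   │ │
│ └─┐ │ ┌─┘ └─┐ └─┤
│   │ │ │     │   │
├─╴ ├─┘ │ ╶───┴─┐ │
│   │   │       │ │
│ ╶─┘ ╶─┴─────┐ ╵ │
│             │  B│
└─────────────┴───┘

Using BFS to find shortest path:
Start: (0, 0), End: (8, 8)
Path found:
(0,0) → (1,0) → (1,1) → (0,1) → (0,2) → (1,2) → (2,2) → (3,2) → (3,1) → (4,1) → (4,0) → (5,0) → (6,0) → (6,1) → (7,1) → (7,0) → (8,0) → (8,1) → (8,2) → (7,2) → (7,3) → (6,3) → (5,3) → (4,3) → (4,4) → (3,4) → (2,4) → (2,3) → (1,3) → (1,4) → (1,5) → (0,5) → (0,6) → (1,6) → (2,6) → (2,5) → (3,5) → (4,5) → (5,5) → (6,5) → (6,4) → (7,4) → (7,5) → (7,6) → (7,7) → (8,7) → (8,8)
Number of steps: 46

Solution:

┌─┬───────┬─────┬─┐
│A│↱ ↓    │↱ ↓  │ │
│ ╵ ╷ ┌───┘ ╷ ╷ │ │
│↳ ↑│↓│↱ → ↑│↓│ │ │
│ ╶─┤ │ ╶─┬─┘ │ ╵ │
│   │↓│↑ ↰│↓ ↲│   │
│ ┌─┘ └─┐ │ ┌─┴─╴ │
│ │↓ ↲  │↑│↓│     │
├─┘ ╷ ┌─┘ │ ├─────┤
│↓ ↲│ │↱ ↑│↓│     │
│ ┌─┘ │ ╶─┤ │ ╶─┐ │
│↓│   │↑  │↓│   │ │
│ └─┐ │ ┌─┘ └─┐ └─┤
│↳ ↓│ │↑│↓ ↲  │   │
├─╴ ├─┘ │ ╶───┴─┐ │
│↓ ↲│↱ ↑│↳ → → ↓│ │
│ ╶─┘ ╶─┴─────┐ ╵ │
│↳ → ↑        │↳ B│
└─────────────┴───┘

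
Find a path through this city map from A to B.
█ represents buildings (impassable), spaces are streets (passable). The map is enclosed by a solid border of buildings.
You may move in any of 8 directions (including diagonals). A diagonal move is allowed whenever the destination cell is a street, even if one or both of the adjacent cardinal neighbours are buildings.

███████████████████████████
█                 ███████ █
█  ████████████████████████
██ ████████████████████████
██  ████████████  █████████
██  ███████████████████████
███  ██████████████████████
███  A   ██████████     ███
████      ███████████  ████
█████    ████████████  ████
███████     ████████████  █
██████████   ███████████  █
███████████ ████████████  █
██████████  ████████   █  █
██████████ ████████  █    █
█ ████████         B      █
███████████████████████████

Finding the shortest path from A to B:
Movement: 8-directional
Path length: 17 steps
Directions: right → down-right → down-right → down-right → down-right → down-right → down → down-left → down-right → right → right → right → right → right → right → right → right

Solution:

███████████████████████████
█                 ███████ █
█  ████████████████████████
██ ████████████████████████
██  ████████████  █████████
██  ███████████████████████
███  ██████████████████████
███  A↘  ██████████     ███
████   ↘  ███████████  ████
█████   ↘████████████  ████
███████  ↘  ████████████  █
██████████↘  ███████████  █
███████████↓████████████  █
██████████ ↙████████   █  █
██████████↘████████  █    █
█ ████████ →→→→→→→→B      █
███████████████████████████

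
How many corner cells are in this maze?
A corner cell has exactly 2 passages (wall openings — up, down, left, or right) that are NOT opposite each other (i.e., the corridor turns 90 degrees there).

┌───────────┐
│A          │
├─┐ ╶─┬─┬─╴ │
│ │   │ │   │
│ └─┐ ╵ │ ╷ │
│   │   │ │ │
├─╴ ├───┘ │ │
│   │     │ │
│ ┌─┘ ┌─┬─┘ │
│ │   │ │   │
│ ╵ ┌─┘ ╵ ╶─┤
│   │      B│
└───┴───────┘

Counting corner cells (2 non-opposite passages):
Total corners: 18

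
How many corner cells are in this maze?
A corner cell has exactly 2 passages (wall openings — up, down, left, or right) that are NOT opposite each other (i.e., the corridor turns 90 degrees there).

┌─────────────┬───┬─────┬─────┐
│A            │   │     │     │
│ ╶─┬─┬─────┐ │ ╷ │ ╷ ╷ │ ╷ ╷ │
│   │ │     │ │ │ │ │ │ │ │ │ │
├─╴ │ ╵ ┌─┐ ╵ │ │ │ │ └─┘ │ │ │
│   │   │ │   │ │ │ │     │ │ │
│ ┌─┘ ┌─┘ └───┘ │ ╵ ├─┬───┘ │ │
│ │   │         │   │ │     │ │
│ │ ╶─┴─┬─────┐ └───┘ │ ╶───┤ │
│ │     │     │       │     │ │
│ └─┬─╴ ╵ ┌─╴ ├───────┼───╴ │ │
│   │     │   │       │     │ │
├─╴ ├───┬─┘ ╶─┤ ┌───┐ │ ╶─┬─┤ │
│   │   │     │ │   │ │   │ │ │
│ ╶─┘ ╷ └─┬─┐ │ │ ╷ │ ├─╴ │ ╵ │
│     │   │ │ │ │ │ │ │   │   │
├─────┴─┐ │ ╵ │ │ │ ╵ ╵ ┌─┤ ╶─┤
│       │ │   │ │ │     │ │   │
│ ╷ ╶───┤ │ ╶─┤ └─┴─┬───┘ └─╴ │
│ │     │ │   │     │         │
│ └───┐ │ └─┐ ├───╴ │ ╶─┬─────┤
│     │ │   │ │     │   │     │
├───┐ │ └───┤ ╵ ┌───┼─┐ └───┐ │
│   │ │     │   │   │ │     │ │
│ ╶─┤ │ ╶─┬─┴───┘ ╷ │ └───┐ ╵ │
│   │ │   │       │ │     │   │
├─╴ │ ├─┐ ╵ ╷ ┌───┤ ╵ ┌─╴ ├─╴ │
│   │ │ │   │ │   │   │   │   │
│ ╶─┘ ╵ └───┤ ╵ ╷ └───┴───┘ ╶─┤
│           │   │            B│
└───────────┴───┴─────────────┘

Counting corner cells (2 non-opposite passages):
Total corners: 110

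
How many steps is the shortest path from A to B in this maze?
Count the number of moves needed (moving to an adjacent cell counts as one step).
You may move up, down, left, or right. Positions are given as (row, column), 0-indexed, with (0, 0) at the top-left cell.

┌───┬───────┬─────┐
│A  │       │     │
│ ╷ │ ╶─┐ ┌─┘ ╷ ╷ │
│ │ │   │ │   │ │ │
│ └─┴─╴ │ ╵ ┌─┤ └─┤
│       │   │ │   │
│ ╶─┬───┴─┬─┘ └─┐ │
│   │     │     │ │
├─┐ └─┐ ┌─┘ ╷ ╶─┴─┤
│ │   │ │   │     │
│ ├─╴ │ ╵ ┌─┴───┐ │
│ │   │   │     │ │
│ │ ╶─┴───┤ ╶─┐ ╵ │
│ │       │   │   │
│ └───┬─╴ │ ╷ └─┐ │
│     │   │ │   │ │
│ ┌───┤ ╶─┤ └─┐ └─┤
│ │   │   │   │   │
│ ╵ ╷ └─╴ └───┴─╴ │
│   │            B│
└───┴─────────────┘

Using BFS to find shortest path:
Start: (0, 0), End: (9, 8)
Path found:
(0,0) → (1,0) → (2,0) → (3,0) → (3,1) → (4,1) → (4,2) → (5,2) → (5,1) → (6,1) → (6,2) → (6,3) → (6,4) → (7,4) → (7,3) → (8,3) → (8,4) → (9,4) → (9,5) → (9,6) → (9,7) → (9,8)
Number of steps: 21

Solution:

┌───┬───────┬─────┐
│A  │       │     │
│ ╷ │ ╶─┐ ┌─┘ ╷ ╷ │
│↓│ │   │ │   │ │ │
│ └─┴─╴ │ ╵ ┌─┤ └─┤
│↓      │   │ │   │
│ ╶─┬───┴─┬─┘ └─┐ │
│↳ ↓│     │     │ │
├─┐ └─┐ ┌─┘ ╷ ╶─┴─┤
│ │↳ ↓│ │   │     │
│ ├─╴ │ ╵ ┌─┴───┐ │
│ │↓ ↲│   │     │ │
│ │ ╶─┴───┤ ╶─┐ ╵ │
│ │↳ → → ↓│   │   │
│ └───┬─╴ │ ╷ └─┐ │
│     │↓ ↲│ │   │ │
│ ┌───┤ ╶─┤ └─┐ └─┤
│ │   │↳ ↓│   │   │
│ ╵ ╷ └─╴ └───┴─╴ │
│   │    ↳ → → → B│
└───┴─────────────┘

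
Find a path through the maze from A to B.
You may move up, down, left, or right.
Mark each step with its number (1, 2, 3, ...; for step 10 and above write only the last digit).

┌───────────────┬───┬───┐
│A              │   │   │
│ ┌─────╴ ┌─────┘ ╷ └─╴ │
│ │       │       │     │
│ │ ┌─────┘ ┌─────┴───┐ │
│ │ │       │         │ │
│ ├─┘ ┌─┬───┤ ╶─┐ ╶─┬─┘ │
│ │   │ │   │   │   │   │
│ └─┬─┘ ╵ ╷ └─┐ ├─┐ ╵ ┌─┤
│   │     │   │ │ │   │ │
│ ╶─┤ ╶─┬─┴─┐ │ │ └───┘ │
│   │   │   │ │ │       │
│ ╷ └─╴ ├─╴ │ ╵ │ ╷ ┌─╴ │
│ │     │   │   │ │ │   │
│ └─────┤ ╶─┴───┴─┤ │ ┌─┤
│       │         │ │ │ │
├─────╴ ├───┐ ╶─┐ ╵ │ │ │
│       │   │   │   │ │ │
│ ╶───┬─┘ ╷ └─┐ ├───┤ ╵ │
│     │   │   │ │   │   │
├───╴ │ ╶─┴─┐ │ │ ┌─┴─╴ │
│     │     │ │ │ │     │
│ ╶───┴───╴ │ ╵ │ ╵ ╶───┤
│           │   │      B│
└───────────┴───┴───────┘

Finding the shortest path through the maze:
Path length: 64 steps
Directions: down → down → down → down → down → down → down → right → right → right → down → left → left → left → down → right → right → down → left → left → down → right → right → right → right → right → up → left → left → up → right → up → right → down → right → down → down → right → up → up → up → left → up → right → right → down → right → up → up → up → right → right → down → left → down → down → down → right → down → left → left → down → right → right

Solution:

┌───────────────┬───┬───┐
│A              │   │   │
│ ┌─────╴ ┌─────┘ ╷ └─╴ │
│1│       │       │     │
│ │ ┌─────┘ ┌─────┴───┐ │
│2│ │       │         │ │
│ ├─┘ ┌─┬───┤ ╶─┐ ╶─┬─┘ │
│3│   │ │   │   │   │   │
│ └─┬─┘ ╵ ╷ └─┐ ├─┐ ╵ ┌─┤
│4  │     │   │ │ │   │ │
│ ╶─┤ ╶─┬─┴─┐ │ │ └───┘ │
│5  │   │   │ │ │  0 1 2│
│ ╷ └─╴ ├─╴ │ ╵ │ ╷ ┌─╴ │
│6│     │   │   │ │9│4 3│
│ └─────┤ ╶─┴───┴─┤ │ ┌─┤
│7 8 9 0│    3 4 5│8│5│ │
├─────╴ ├───┐ ╶─┐ ╵ │ │ │
│4 3 2 1│2 3│2 1│6 7│6│ │
│ ╶───┬─┘ ╷ └─┐ ├───┤ ╵ │
│5 6 7│0 1│4 5│0│   │7 8│
├───╴ │ ╶─┴─┐ │ │ ┌─┴─╴ │
│0 9 8│9 8 7│6│9│ │1 0 9│
│ ╶───┴───╴ │ ╵ │ ╵ ╶───┤
│1 2 3 4 5 6│7 8│  2 3 B│
└───────────┴───┴───────┘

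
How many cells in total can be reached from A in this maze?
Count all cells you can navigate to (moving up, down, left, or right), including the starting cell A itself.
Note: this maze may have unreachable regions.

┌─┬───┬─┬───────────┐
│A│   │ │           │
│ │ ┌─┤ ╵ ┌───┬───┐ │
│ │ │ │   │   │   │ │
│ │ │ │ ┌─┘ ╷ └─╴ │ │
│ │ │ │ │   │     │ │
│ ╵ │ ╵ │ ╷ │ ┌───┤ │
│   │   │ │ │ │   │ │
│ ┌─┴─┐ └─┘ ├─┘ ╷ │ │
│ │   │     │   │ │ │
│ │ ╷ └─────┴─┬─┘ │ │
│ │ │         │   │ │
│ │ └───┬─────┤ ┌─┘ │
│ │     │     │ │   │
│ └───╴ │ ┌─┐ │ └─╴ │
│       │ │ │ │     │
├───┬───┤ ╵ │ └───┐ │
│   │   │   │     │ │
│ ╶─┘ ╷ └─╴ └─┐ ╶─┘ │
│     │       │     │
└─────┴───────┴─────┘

Using BFS/flood-fill to find all reachable cells from A:
Maze size: 10 × 10 = 100 total cells
73 cell(s) are walled off and cannot be reached from A.
Reachable cells: 27

Reachable region (· marks reachable cells):

┌─┬───┬─┬───────────┐
│A│· ·│ │           │
│ │ ┌─┤ ╵ ┌───┬───┐ │
│·│·│ │   │   │   │ │
│ │ │ │ ┌─┘ ╷ └─╴ │ │
│·│·│ │ │   │     │ │
│ ╵ │ ╵ │ ╷ │ ┌───┤ │
│· ·│   │ │ │ │   │ │
│ ┌─┴─┐ └─┘ ├─┘ ╷ │ │
│·│· ·│     │   │ │ │
│ │ ╷ └─────┴─┬─┘ │ │
│·│·│· · · · ·│   │ │
│ │ └───┬─────┤ ┌─┘ │
│·│· · ·│     │ │   │
│ └───╴ │ ┌─┐ │ └─╴ │
│· · · ·│ │ │ │     │
├───┬───┤ ╵ │ └───┐ │
│   │   │   │     │ │
│ ╶─┘ ╷ └─╴ └─┐ ╶─┘ │
│     │       │     │
└─────┴───────┴─────┘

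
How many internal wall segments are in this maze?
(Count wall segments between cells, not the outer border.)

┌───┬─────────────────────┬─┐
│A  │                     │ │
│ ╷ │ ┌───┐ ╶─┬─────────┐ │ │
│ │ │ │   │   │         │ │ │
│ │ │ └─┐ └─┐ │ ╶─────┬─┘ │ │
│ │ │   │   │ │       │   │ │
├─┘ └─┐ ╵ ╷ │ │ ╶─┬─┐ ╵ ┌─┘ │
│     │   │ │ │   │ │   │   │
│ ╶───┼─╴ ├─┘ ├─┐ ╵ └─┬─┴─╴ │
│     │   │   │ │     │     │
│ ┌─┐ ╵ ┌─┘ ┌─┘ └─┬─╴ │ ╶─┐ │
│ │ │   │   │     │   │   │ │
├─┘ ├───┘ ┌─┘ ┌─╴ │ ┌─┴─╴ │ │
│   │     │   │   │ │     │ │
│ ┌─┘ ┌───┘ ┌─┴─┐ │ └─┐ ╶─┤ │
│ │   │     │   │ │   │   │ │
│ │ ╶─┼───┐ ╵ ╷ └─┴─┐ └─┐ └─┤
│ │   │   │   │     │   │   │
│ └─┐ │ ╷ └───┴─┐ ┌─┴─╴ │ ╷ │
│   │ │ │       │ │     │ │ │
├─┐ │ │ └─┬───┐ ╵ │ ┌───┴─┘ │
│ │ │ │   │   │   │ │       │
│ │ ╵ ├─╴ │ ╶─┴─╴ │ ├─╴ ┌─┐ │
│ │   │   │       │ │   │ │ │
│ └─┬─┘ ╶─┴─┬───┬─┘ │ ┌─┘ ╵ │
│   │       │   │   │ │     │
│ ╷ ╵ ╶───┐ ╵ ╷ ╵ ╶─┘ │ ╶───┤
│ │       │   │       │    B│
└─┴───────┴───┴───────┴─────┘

Counting internal wall segments:
Total internal walls: 169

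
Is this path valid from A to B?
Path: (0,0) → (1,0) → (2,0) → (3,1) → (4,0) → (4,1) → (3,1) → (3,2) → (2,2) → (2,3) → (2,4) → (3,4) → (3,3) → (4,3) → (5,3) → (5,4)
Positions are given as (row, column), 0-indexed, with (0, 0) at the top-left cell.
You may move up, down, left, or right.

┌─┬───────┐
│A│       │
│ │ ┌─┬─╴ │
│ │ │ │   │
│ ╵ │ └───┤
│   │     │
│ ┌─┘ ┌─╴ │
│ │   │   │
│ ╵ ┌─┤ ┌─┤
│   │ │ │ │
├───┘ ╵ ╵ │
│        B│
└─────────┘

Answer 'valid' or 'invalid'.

Checking path validity:
Result: Invalid move at step 3: cannot move from (2, 0) to (3, 1).

invalid

Correct solution:

┌─┬───────┐
│A│       │
│ │ ┌─┬─╴ │
│↓│ │ │   │
│ ╵ │ └───┤
│↓  │↱ → ↓│
│ ┌─┘ ┌─╴ │
│↓│↱ ↑│↓ ↲│
│ ╵ ┌─┤ ┌─┤
│↳ ↑│ │↓│ │
├───┘ ╵ ╵ │
│      ↳ B│
└─────────┘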